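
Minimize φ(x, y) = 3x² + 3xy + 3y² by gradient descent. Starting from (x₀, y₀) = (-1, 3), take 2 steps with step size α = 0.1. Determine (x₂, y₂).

(-0.97, 0.99)

∇φ = (6x + 3y, 3x + 6y)
(x₁, y₁) = (-1, 3) − 0.1·(3, 15) = (-1.3, 1.5)
(x₂, y₂) = (-1.3, 1.5) − 0.1·(-3.3, 5.1) = (-0.97, 0.99)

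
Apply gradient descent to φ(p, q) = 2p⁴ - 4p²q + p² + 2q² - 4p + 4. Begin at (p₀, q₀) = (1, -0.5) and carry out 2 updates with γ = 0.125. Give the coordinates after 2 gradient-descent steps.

(0.265625, 0.15625)

∇φ = (8p³ - 8pq + 2p - 4, -4p² + 4q)
(p₁, q₁) = (1, -0.5) − 0.125·(10, -6) = (-0.25, 0.25)
(p₂, q₂) = (-0.25, 0.25) − 0.125·(-4.125, 0.75) = (0.265625, 0.15625)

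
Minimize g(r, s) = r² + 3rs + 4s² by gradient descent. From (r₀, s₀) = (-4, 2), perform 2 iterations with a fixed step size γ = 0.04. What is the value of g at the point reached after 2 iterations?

6.73636352

∇g = (2r + 3s, 3r + 8s)
Step 1: at (-4, 2), ∇g = (-2, 4) → (-4, 2) − 0.04·(-2, 4) = (-3.92, 1.84)
Step 2: at (-3.92, 1.84), ∇g = (-2.32, 2.96) → (-3.92, 1.84) − 0.04·(-2.32, 2.96) = (-3.8272, 1.7216)
g(-3.8272, 1.7216) = 6.73636352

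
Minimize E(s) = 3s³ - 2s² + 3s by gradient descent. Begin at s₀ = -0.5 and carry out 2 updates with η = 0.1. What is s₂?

-3.3655625

E′(s) = 9s² - 4s + 3
Step 1: E′(-0.5) = 7.25; s₁ = -0.5 − 0.1·7.25 = -1.225
Step 2: E′(-1.225) = 21.405625; s₂ = -1.225 − 0.1·21.405625 = -3.3655625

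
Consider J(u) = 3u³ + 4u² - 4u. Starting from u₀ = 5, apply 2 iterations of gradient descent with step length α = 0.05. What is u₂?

J′(u) = 9u² + 8u - 4
Step 1: J′(5) = 261; u₁ = 5 − 0.05·261 = -8.05
Step 2: J′(-8.05) = 514.8225; u₂ = -8.05 − 0.05·514.8225 = -33.791125

-33.791125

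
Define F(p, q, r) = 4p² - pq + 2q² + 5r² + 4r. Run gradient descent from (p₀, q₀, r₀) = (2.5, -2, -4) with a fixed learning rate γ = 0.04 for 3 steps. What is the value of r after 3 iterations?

∇F = (8p - q, -p + 4q, 10r + 4)
Step 1: at (2.5, -2, -4), ∇F = (22, -10.5, -36) → (2.5, -2, -4) − 0.04·(22, -10.5, -36) = (1.62, -1.58, -2.56)
Step 2: at (1.62, -1.58, -2.56), ∇F = (14.54, -7.94, -21.6) → (1.62, -1.58, -2.56) − 0.04·(14.54, -7.94, -21.6) = (1.0384, -1.2624, -1.696)
Step 3: at (1.0384, -1.2624, -1.696), ∇F = (9.5696, -6.088, -12.96) → (1.0384, -1.2624, -1.696) − 0.04·(9.5696, -6.088, -12.96) = (0.655616, -1.01888, -1.1776)
r = -1.1776

-1.1776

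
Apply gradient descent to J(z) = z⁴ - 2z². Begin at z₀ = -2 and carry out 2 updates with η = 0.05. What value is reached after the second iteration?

J′(z) = 4z³ - 4z
z₁ = -2 − 0.05·(-24) = -0.8
z₂ = -0.8 − 0.05·1.152 = -0.8576

-0.8576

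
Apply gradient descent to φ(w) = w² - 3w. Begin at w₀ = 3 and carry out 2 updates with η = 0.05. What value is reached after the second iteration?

φ′(w) = 2w - 3
w₁ = 3 − 0.05·3 = 2.85
w₂ = 2.85 − 0.05·2.7 = 2.715

2.715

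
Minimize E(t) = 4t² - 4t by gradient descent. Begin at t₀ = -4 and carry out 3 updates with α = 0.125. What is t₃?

0.5

E′(t) = 8t - 4
Step 1: E′(-4) = -36; t₁ = -4 − 0.125·(-36) = 0.5
Step 2: E′(0.5) = 0; t₂ = 0.5 − 0.125·0 = 0.5
Step 3: E′(0.5) = 0; t₃ = 0.5 − 0.125·0 = 0.5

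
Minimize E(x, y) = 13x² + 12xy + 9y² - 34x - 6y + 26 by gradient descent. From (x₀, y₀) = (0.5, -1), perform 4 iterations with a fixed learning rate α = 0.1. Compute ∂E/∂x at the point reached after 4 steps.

∇E = (26x + 12y - 34, 12x + 18y - 6)
(x₁, y₁) = (0.5, -1) − 0.1·(-33, -18) = (3.8, 0.8)
(x₂, y₂) = (3.8, 0.8) − 0.1·(74.4, 54) = (-3.64, -4.6)
(x₃, y₃) = (-3.64, -4.6) − 0.1·(-183.84, -132.48) = (14.744, 8.648)
(x₄, y₄) = (14.744, 8.648) − 0.1·(453.12, 326.592) = (-30.568, -24.0112)
∂E/∂x at (-30.568, -24.0112) = -1116.9024

-1116.9024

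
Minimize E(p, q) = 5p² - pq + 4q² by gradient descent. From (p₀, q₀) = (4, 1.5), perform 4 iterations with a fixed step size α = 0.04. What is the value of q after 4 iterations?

0.49595904

∇E = (10p - q, -p + 8q)
(p₁, q₁) = (4, 1.5) − 0.04·(38.5, 8) = (2.46, 1.18)
(p₂, q₂) = (2.46, 1.18) − 0.04·(23.42, 6.98) = (1.5232, 0.9008)
(p₃, q₃) = (1.5232, 0.9008) − 0.04·(14.3312, 5.6832) = (0.949952, 0.673472)
(p₄, q₄) = (0.949952, 0.673472) − 0.04·(8.826048, 4.437824) = (0.59691008, 0.49595904)
q = 0.49595904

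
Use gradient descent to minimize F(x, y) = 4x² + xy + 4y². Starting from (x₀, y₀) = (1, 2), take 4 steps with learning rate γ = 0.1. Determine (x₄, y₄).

(-0.0039, 0.0042)

∇F = (8x + y, x + 8y)
(x₁, y₁) = (1, 2) − 0.1·(10, 17) = (0, 0.3)
(x₂, y₂) = (0, 0.3) − 0.1·(0.3, 2.4) = (-0.03, 0.06)
(x₃, y₃) = (-0.03, 0.06) − 0.1·(-0.18, 0.45) = (-0.012, 0.015)
(x₄, y₄) = (-0.012, 0.015) − 0.1·(-0.081, 0.108) = (-0.0039, 0.0042)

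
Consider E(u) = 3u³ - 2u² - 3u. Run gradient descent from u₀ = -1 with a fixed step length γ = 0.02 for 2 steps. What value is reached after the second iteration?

-1.4952

E′(u) = 9u² - 4u - 3
u₁ = -1 − 0.02·10 = -1.2
u₂ = -1.2 − 0.02·14.76 = -1.4952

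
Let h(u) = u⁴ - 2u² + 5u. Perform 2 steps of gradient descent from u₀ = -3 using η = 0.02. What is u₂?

-1.24295744

h′(u) = 4u³ - 4u + 5
Step 1: h′(-3) = -91; u₁ = -3 − 0.02·(-91) = -1.18
Step 2: h′(-1.18) = 3.147872; u₂ = -1.18 − 0.02·3.147872 = -1.24295744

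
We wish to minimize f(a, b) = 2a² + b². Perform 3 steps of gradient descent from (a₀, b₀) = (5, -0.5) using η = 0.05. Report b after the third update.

-0.3645

∇f = (4a, 2b)
Step 1: at (5, -0.5), ∇f = (20, -1) → (5, -0.5) − 0.05·(20, -1) = (4, -0.45)
Step 2: at (4, -0.45), ∇f = (16, -0.9) → (4, -0.45) − 0.05·(16, -0.9) = (3.2, -0.405)
Step 3: at (3.2, -0.405), ∇f = (12.8, -0.81) → (3.2, -0.405) − 0.05·(12.8, -0.81) = (2.56, -0.3645)
b = -0.3645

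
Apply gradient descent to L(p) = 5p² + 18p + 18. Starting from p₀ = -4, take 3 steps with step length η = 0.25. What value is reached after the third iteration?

5.625

L′(p) = 10p + 18
p₁ = -4 − 0.25·(-22) = 1.5
p₂ = 1.5 − 0.25·33 = -6.75
p₃ = -6.75 − 0.25·(-49.5) = 5.625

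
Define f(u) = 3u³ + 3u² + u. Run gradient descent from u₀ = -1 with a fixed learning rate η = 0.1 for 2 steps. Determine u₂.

f′(u) = 9u² + 6u + 1
Step 1: f′(-1) = 4; u₁ = -1 − 0.1·4 = -1.4
Step 2: f′(-1.4) = 10.24; u₂ = -1.4 − 0.1·10.24 = -2.424

-2.424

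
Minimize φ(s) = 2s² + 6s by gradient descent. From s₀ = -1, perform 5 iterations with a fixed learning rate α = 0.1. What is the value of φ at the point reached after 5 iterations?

φ′(s) = 4s + 6
Step 1: φ′(-1) = 2; s₁ = -1 − 0.1·2 = -1.2
Step 2: φ′(-1.2) = 1.2; s₂ = -1.2 − 0.1·1.2 = -1.32
Step 3: φ′(-1.32) = 0.72; s₃ = -1.32 − 0.1·0.72 = -1.392
Step 4: φ′(-1.392) = 0.432; s₄ = -1.392 − 0.1·0.432 = -1.4352
Step 5: φ′(-1.4352) = 0.2592; s₅ = -1.4352 − 0.1·0.2592 = -1.46112
φ(-1.46112) = -4.4969766912

-4.4969766912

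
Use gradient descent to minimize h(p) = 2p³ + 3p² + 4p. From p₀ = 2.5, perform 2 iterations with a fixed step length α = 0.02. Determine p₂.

0.900372

h′(p) = 6p² + 6p + 4
Step 1: h′(2.5) = 56.5; p₁ = 2.5 − 0.02·56.5 = 1.37
Step 2: h′(1.37) = 23.4814; p₂ = 1.37 − 0.02·23.4814 = 0.900372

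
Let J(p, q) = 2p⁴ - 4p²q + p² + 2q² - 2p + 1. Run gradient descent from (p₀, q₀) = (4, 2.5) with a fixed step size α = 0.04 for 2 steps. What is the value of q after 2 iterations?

33.160864

∇J = (8p³ - 8pq + 2p - 2, -4p² + 4q)
(p₁, q₁) = (4, 2.5) − 0.04·(438, -54) = (-13.52, 4.66)
(p₂, q₂) = (-13.52, 4.66) − 0.04·(-19295.624064, -712.5216) = (758.30496256, 33.160864)
q = 33.160864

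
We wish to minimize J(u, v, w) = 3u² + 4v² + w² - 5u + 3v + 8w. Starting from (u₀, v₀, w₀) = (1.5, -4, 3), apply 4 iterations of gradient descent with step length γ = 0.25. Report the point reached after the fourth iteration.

∇J = (6u - 5, 8v + 3, 2w + 8)
Step 1: at (1.5, -4, 3), ∇J = (4, -29, 14) → (1.5, -4, 3) − 0.25·(4, -29, 14) = (0.5, 3.25, -0.5)
Step 2: at (0.5, 3.25, -0.5), ∇J = (-2, 29, 7) → (0.5, 3.25, -0.5) − 0.25·(-2, 29, 7) = (1, -4, -2.25)
Step 3: at (1, -4, -2.25), ∇J = (1, -29, 3.5) → (1, -4, -2.25) − 0.25·(1, -29, 3.5) = (0.75, 3.25, -3.125)
Step 4: at (0.75, 3.25, -3.125), ∇J = (-0.5, 29, 1.75) → (0.75, 3.25, -3.125) − 0.25·(-0.5, 29, 1.75) = (0.875, -4, -3.5625)

(0.875, -4, -3.5625)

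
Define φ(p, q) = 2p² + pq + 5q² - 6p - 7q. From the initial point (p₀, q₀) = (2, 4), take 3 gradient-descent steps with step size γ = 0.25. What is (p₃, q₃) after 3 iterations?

(-0.6875, -12.046875)

∇φ = (4p + q - 6, p + 10q - 7)
(p₁, q₁) = (2, 4) − 0.25·(6, 35) = (0.5, -4.75)
(p₂, q₂) = (0.5, -4.75) − 0.25·(-8.75, -54) = (2.6875, 8.75)
(p₃, q₃) = (2.6875, 8.75) − 0.25·(13.5, 83.1875) = (-0.6875, -12.046875)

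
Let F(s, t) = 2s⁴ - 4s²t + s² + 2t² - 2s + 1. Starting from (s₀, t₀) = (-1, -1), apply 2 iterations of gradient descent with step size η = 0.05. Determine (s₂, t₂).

∇F = (8s³ - 8st + 2s - 2, -4s² + 4t)
Step 1: at (-1, -1), ∇F = (-20, -8) → (-1, -1) − 0.05·(-20, -8) = (0, -0.6)
Step 2: at (0, -0.6), ∇F = (-2, -2.4) → (0, -0.6) − 0.05·(-2, -2.4) = (0.1, -0.48)

(0.1, -0.48)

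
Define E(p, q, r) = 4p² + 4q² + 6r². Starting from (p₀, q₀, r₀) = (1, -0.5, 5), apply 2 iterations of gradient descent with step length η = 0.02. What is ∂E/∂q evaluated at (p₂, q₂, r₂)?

∇E = (8p, 8q, 12r)
Step 1: at (1, -0.5, 5), ∇E = (8, -4, 60) → (1, -0.5, 5) − 0.02·(8, -4, 60) = (0.84, -0.42, 3.8)
Step 2: at (0.84, -0.42, 3.8), ∇E = (6.72, -3.36, 45.6) → (0.84, -0.42, 3.8) − 0.02·(6.72, -3.36, 45.6) = (0.7056, -0.3528, 2.888)
∂E/∂q at (0.7056, -0.3528, 2.888) = -2.8224

-2.8224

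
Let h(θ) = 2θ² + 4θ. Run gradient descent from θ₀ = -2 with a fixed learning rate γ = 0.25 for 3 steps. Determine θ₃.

-1

h′(θ) = 4θ + 4
Step 1: h′(-2) = -4; θ₁ = -2 − 0.25·(-4) = -1
Step 2: h′(-1) = 0; θ₂ = -1 − 0.25·0 = -1
Step 3: h′(-1) = 0; θ₃ = -1 − 0.25·0 = -1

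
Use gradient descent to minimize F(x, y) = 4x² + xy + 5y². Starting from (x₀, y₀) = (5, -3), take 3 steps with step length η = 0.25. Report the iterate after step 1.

(-4.25, 3.25)

∇F = (8x + y, x + 10y)
Step 1: at (5, -3), ∇F = (37, -25) → (5, -3) − 0.25·(37, -25) = (-4.25, 3.25)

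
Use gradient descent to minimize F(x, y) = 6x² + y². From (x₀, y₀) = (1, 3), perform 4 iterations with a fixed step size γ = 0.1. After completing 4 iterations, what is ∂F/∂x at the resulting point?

∇F = (12x, 2y)
Step 1: at (1, 3), ∇F = (12, 6) → (1, 3) − 0.1·(12, 6) = (-0.2, 2.4)
Step 2: at (-0.2, 2.4), ∇F = (-2.4, 4.8) → (-0.2, 2.4) − 0.1·(-2.4, 4.8) = (0.04, 1.92)
Step 3: at (0.04, 1.92), ∇F = (0.48, 3.84) → (0.04, 1.92) − 0.1·(0.48, 3.84) = (-0.008, 1.536)
Step 4: at (-0.008, 1.536), ∇F = (-0.096, 3.072) → (-0.008, 1.536) − 0.1·(-0.096, 3.072) = (0.0016, 1.2288)
∂F/∂x at (0.0016, 1.2288) = 0.0192

0.0192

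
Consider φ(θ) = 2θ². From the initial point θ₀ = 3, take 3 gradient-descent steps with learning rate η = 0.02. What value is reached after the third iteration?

φ′(θ) = 4θ
Step 1: φ′(3) = 12; θ₁ = 3 − 0.02·12 = 2.76
Step 2: φ′(2.76) = 11.04; θ₂ = 2.76 − 0.02·11.04 = 2.5392
Step 3: φ′(2.5392) = 10.1568; θ₃ = 2.5392 − 0.02·10.1568 = 2.336064

2.336064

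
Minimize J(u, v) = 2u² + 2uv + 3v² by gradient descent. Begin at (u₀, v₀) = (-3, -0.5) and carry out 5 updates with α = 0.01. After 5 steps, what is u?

∇J = (4u + 2v, 2u + 6v)
Step 1: at (-3, -0.5), ∇J = (-13, -9) → (-3, -0.5) − 0.01·(-13, -9) = (-2.87, -0.41)
Step 2: at (-2.87, -0.41), ∇J = (-12.3, -8.2) → (-2.87, -0.41) − 0.01·(-12.3, -8.2) = (-2.747, -0.328)
Step 3: at (-2.747, -0.328), ∇J = (-11.644, -7.462) → (-2.747, -0.328) − 0.01·(-11.644, -7.462) = (-2.63056, -0.25338)
Step 4: at (-2.63056, -0.25338), ∇J = (-11.029, -6.7814) → (-2.63056, -0.25338) − 0.01·(-11.029, -6.7814) = (-2.52027, -0.185566)
Step 5: at (-2.52027, -0.185566), ∇J = (-10.452212, -6.153936) → (-2.52027, -0.185566) − 0.01·(-10.452212, -6.153936) = (-2.41574788, -0.12402664)
u = -2.41574788

-2.41574788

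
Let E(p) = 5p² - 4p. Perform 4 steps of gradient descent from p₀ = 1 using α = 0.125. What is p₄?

E′(p) = 10p - 4
Step 1: E′(1) = 6; p₁ = 1 − 0.125·6 = 0.25
Step 2: E′(0.25) = -1.5; p₂ = 0.25 − 0.125·(-1.5) = 0.4375
Step 3: E′(0.4375) = 0.375; p₃ = 0.4375 − 0.125·0.375 = 0.390625
Step 4: E′(0.390625) = -0.09375; p₄ = 0.390625 − 0.125·(-0.09375) = 0.40234375

0.40234375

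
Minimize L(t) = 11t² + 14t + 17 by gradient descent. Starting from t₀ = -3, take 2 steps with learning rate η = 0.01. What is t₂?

L′(t) = 22t + 14
Step 1: L′(-3) = -52; t₁ = -3 − 0.01·(-52) = -2.48
Step 2: L′(-2.48) = -40.56; t₂ = -2.48 − 0.01·(-40.56) = -2.0744

-2.0744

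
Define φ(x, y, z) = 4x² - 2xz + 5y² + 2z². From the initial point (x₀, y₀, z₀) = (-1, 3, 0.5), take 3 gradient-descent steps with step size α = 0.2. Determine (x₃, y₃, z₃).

∇φ = (8x - 2z, 10y, -2x + 4z)
(x₁, y₁, z₁) = (-1, 3, 0.5) − 0.2·(-9, 30, 4) = (0.8, -3, -0.3)
(x₂, y₂, z₂) = (0.8, -3, -0.3) − 0.2·(7, -30, -2.8) = (-0.6, 3, 0.26)
(x₃, y₃, z₃) = (-0.6, 3, 0.26) − 0.2·(-5.32, 30, 2.24) = (0.464, -3, -0.188)

(0.464, -3, -0.188)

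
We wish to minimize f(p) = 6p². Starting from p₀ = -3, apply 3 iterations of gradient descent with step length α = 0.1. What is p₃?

f′(p) = 12p
p₁ = -3 − 0.1·(-36) = 0.6
p₂ = 0.6 − 0.1·7.2 = -0.12
p₃ = -0.12 − 0.1·(-1.44) = 0.024

0.024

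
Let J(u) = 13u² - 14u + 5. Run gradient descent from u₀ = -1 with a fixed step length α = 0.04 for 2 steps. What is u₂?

0.536

J′(u) = 26u - 14
Step 1: J′(-1) = -40; u₁ = -1 − 0.04·(-40) = 0.6
Step 2: J′(0.6) = 1.6; u₂ = 0.6 − 0.04·1.6 = 0.536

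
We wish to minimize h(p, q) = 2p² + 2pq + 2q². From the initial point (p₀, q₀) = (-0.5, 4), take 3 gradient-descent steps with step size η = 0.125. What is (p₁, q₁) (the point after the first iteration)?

(-1.25, 2.125)

∇h = (4p + 2q, 2p + 4q)
Step 1: at (-0.5, 4), ∇h = (6, 15) → (-0.5, 4) − 0.125·(6, 15) = (-1.25, 2.125)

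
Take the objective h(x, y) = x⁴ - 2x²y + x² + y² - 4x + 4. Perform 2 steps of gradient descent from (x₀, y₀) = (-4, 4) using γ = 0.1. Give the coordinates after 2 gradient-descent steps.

(-1708.8736, 58.912)

∇h = (4x³ - 4xy + 2x - 4, -2x² + 2y)
(x₁, y₁) = (-4, 4) − 0.1·(-204, -24) = (16.4, 6.4)
(x₂, y₂) = (16.4, 6.4) − 0.1·(17252.736, -525.12) = (-1708.8736, 58.912)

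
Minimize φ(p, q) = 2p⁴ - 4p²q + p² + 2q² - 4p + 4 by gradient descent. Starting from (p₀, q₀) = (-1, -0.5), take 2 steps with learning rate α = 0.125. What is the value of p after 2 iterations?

-0.203125

∇φ = (8p³ - 8pq + 2p - 4, -4p² + 4q)
Step 1: at (-1, -0.5), ∇φ = (-18, -6) → (-1, -0.5) − 0.125·(-18, -6) = (1.25, 0.25)
Step 2: at (1.25, 0.25), ∇φ = (11.625, -5.25) → (1.25, 0.25) − 0.125·(11.625, -5.25) = (-0.203125, 0.90625)
p = -0.203125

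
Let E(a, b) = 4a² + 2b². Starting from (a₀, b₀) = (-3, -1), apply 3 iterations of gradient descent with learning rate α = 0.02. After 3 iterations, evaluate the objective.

∇E = (8a, 4b)
(a₁, b₁) = (-3, -1) − 0.02·(-24, -4) = (-2.52, -0.92)
(a₂, b₂) = (-2.52, -0.92) − 0.02·(-20.16, -3.68) = (-2.1168, -0.8464)
(a₃, b₃) = (-2.1168, -0.8464) − 0.02·(-16.9344, -3.3856) = (-1.778112, -0.778688)
E(-1.778112, -0.778688) = 13.859439140864

13.859439140864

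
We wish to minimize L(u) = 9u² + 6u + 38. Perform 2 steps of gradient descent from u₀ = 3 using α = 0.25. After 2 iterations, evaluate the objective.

15043.25

L′(u) = 18u + 6
Step 1: L′(3) = 60; u₁ = 3 − 0.25·60 = -12
Step 2: L′(-12) = -210; u₂ = -12 − 0.25·(-210) = 40.5
L(40.5) = 15043.25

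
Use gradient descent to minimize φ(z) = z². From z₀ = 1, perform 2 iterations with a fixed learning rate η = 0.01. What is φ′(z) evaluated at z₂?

1.9208

φ′(z) = 2z
z₁ = 1 − 0.01·2 = 0.98
z₂ = 0.98 − 0.01·1.96 = 0.9604
φ′(z) at (0.9604) = 1.9208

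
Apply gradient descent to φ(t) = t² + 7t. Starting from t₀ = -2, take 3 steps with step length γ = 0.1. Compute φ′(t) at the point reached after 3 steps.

φ′(t) = 2t + 7
Step 1: φ′(-2) = 3; t₁ = -2 − 0.1·3 = -2.3
Step 2: φ′(-2.3) = 2.4; t₂ = -2.3 − 0.1·2.4 = -2.54
Step 3: φ′(-2.54) = 1.92; t₃ = -2.54 − 0.1·1.92 = -2.732
φ′(t) at (-2.732) = 1.536

1.536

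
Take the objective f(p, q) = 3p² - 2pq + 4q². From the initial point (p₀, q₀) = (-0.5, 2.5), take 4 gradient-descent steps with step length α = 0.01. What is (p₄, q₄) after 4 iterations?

∇f = (6p - 2q, -2p + 8q)
(p₁, q₁) = (-0.5, 2.5) − 0.01·(-8, 21) = (-0.42, 2.29)
(p₂, q₂) = (-0.42, 2.29) − 0.01·(-7.1, 19.16) = (-0.349, 2.0984)
(p₃, q₃) = (-0.349, 2.0984) − 0.01·(-6.2908, 17.4852) = (-0.286092, 1.923548)
(p₄, q₄) = (-0.286092, 1.923548) − 0.01·(-5.563648, 15.960568) = (-0.23045552, 1.76394232)

(-0.23045552, 1.76394232)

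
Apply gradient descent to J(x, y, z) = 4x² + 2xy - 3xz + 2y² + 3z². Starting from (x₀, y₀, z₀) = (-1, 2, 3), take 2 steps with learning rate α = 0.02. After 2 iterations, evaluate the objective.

23.94235648

∇J = (8x + 2y - 3z, 2x + 4y, -3x + 6z)
Step 1: at (-1, 2, 3), ∇J = (-13, 6, 21) → (-1, 2, 3) − 0.02·(-13, 6, 21) = (-0.74, 1.88, 2.58)
Step 2: at (-0.74, 1.88, 2.58), ∇J = (-9.9, 6.04, 17.7) → (-0.74, 1.88, 2.58) − 0.02·(-9.9, 6.04, 17.7) = (-0.542, 1.7592, 2.226)
J(-0.542, 1.7592, 2.226) = 23.94235648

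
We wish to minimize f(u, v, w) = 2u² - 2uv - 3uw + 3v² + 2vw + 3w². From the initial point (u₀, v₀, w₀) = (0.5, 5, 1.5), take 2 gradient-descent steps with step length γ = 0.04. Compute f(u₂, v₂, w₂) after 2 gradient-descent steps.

21.69048832

∇f = (4u - 2v - 3w, -2u + 6v + 2w, -3u + 2v + 6w)
Step 1: at (0.5, 5, 1.5), ∇f = (-12.5, 32, 17.5) → (0.5, 5, 1.5) − 0.04·(-12.5, 32, 17.5) = (1, 3.72, 0.8)
Step 2: at (1, 3.72, 0.8), ∇f = (-5.84, 21.92, 9.24) → (1, 3.72, 0.8) − 0.04·(-5.84, 21.92, 9.24) = (1.2336, 2.8432, 0.4304)
f(1.2336, 2.8432, 0.4304) = 21.69048832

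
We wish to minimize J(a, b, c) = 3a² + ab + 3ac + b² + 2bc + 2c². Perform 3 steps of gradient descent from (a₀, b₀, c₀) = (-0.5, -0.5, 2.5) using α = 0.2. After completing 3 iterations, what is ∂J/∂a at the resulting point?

∇J = (6a + b + 3c, a + 2b + 2c, 3a + 2b + 4c)
(a₁, b₁, c₁) = (-0.5, -0.5, 2.5) − 0.2·(4, 3.5, 7.5) = (-1.3, -1.2, 1)
(a₂, b₂, c₂) = (-1.3, -1.2, 1) − 0.2·(-6, -1.7, -2.3) = (-0.1, -0.86, 1.46)
(a₃, b₃, c₃) = (-0.1, -0.86, 1.46) − 0.2·(2.92, 1.1, 3.82) = (-0.684, -1.08, 0.696)
∂J/∂a at (-0.684, -1.08, 0.696) = -3.096

-3.096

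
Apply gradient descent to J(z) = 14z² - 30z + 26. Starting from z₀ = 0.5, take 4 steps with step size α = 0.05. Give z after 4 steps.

1.0568

J′(z) = 28z - 30
z₁ = 0.5 − 0.05·(-16) = 1.3
z₂ = 1.3 − 0.05·6.4 = 0.98
z₃ = 0.98 − 0.05·(-2.56) = 1.108
z₄ = 1.108 − 0.05·1.024 = 1.0568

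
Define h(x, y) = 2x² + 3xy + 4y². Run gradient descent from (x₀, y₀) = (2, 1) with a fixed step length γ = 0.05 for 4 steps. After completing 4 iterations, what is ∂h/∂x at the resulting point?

∇h = (4x + 3y, 3x + 8y)
Step 1: at (2, 1), ∇h = (11, 14) → (2, 1) − 0.05·(11, 14) = (1.45, 0.3)
Step 2: at (1.45, 0.3), ∇h = (6.7, 6.75) → (1.45, 0.3) − 0.05·(6.7, 6.75) = (1.115, -0.0375)
Step 3: at (1.115, -0.0375), ∇h = (4.3475, 3.045) → (1.115, -0.0375) − 0.05·(4.3475, 3.045) = (0.897625, -0.18975)
Step 4: at (0.897625, -0.18975), ∇h = (3.02125, 1.174875) → (0.897625, -0.18975) − 0.05·(3.02125, 1.174875) = (0.7465625, -0.24849375)
∂h/∂x at (0.7465625, -0.24849375) = 2.24076875

2.24076875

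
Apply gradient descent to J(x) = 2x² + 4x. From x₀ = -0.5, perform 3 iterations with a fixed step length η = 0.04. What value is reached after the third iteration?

J′(x) = 4x + 4
x₁ = -0.5 − 0.04·2 = -0.58
x₂ = -0.58 − 0.04·1.68 = -0.6472
x₃ = -0.6472 − 0.04·1.4112 = -0.703648

-0.703648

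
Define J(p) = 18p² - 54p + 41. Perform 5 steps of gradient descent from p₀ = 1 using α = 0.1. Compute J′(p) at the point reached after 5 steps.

J′(p) = 36p - 54
Step 1: J′(1) = -18; p₁ = 1 − 0.1·(-18) = 2.8
Step 2: J′(2.8) = 46.8; p₂ = 2.8 − 0.1·46.8 = -1.88
Step 3: J′(-1.88) = -121.68; p₃ = -1.88 − 0.1·(-121.68) = 10.288
Step 4: J′(10.288) = 316.368; p₄ = 10.288 − 0.1·316.368 = -21.3488
Step 5: J′(-21.3488) = -822.5568; p₅ = -21.3488 − 0.1·(-822.5568) = 60.90688
J′(p) at (60.90688) = 2138.64768

2138.64768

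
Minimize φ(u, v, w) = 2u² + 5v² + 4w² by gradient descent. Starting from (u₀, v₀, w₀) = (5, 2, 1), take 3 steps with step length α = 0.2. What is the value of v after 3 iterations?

-2

∇φ = (4u, 10v, 8w)
(u₁, v₁, w₁) = (5, 2, 1) − 0.2·(20, 20, 8) = (1, -2, -0.6)
(u₂, v₂, w₂) = (1, -2, -0.6) − 0.2·(4, -20, -4.8) = (0.2, 2, 0.36)
(u₃, v₃, w₃) = (0.2, 2, 0.36) − 0.2·(0.8, 20, 2.88) = (0.04, -2, -0.216)
v = -2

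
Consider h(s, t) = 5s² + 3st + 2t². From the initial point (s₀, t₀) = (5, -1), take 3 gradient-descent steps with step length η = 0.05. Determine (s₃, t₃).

∇h = (10s + 3t, 3s + 4t)
(s₁, t₁) = (5, -1) − 0.05·(47, 11) = (2.65, -1.55)
(s₂, t₂) = (2.65, -1.55) − 0.05·(21.85, 1.75) = (1.5575, -1.6375)
(s₃, t₃) = (1.5575, -1.6375) − 0.05·(10.6625, -1.8775) = (1.024375, -1.543625)

(1.024375, -1.543625)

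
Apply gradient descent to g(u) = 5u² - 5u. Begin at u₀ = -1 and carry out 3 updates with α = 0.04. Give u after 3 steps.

g′(u) = 10u - 5
Step 1: g′(-1) = -15; u₁ = -1 − 0.04·(-15) = -0.4
Step 2: g′(-0.4) = -9; u₂ = -0.4 − 0.04·(-9) = -0.04
Step 3: g′(-0.04) = -5.4; u₃ = -0.04 − 0.04·(-5.4) = 0.176

0.176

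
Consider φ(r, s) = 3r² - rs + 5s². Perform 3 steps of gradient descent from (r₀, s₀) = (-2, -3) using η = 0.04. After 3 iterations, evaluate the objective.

∇φ = (6r - s, -r + 10s)
(r₁, s₁) = (-2, -3) − 0.04·(-9, -28) = (-1.64, -1.88)
(r₂, s₂) = (-1.64, -1.88) − 0.04·(-7.96, -17.16) = (-1.3216, -1.1936)
(r₃, s₃) = (-1.3216, -1.1936) − 0.04·(-6.736, -10.6144) = (-1.05216, -0.769024)
φ(-1.05216, -0.769024) = 5.46897526784

5.46897526784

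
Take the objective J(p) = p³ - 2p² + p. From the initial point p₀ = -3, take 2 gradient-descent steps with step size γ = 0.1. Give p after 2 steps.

-24.6

J′(p) = 3p² - 4p + 1
Step 1: J′(-3) = 40; p₁ = -3 − 0.1·40 = -7
Step 2: J′(-7) = 176; p₂ = -7 − 0.1·176 = -24.6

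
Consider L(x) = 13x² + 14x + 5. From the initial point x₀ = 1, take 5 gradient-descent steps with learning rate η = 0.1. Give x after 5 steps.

-16.6704

L′(x) = 26x + 14
Step 1: L′(1) = 40; x₁ = 1 − 0.1·40 = -3
Step 2: L′(-3) = -64; x₂ = -3 − 0.1·(-64) = 3.4
Step 3: L′(3.4) = 102.4; x₃ = 3.4 − 0.1·102.4 = -6.84
Step 4: L′(-6.84) = -163.84; x₄ = -6.84 − 0.1·(-163.84) = 9.544
Step 5: L′(9.544) = 262.144; x₅ = 9.544 − 0.1·262.144 = -16.6704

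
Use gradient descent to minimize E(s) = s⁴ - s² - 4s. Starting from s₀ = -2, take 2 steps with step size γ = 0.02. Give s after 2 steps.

E′(s) = 4s³ - 2s - 4
s₁ = -2 − 0.02·(-32) = -1.36
s₂ = -1.36 − 0.02·(-11.341824) = -1.13316352

-1.13316352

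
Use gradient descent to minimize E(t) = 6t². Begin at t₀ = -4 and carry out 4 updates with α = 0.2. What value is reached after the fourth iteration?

-15.3664

E′(t) = 12t
Step 1: E′(-4) = -48; t₁ = -4 − 0.2·(-48) = 5.6
Step 2: E′(5.6) = 67.2; t₂ = 5.6 − 0.2·67.2 = -7.84
Step 3: E′(-7.84) = -94.08; t₃ = -7.84 − 0.2·(-94.08) = 10.976
Step 4: E′(10.976) = 131.712; t₄ = 10.976 − 0.2·131.712 = -15.3664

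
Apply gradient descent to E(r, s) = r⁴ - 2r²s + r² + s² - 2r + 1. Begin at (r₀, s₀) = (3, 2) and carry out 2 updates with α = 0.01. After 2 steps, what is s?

∇E = (4r³ - 4rs + 2r - 2, -2r² + 2s)
(r₁, s₁) = (3, 2) − 0.01·(88, -14) = (2.12, 2.14)
(r₂, s₂) = (2.12, 2.14) − 0.01·(22.205312, -4.7088) = (1.89794688, 2.187088)
s = 2.187088

2.187088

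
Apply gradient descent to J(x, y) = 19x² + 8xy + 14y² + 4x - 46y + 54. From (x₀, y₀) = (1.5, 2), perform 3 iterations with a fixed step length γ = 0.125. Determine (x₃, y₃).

∇J = (38x + 8y + 4, 8x + 28y - 46)
Step 1: at (1.5, 2), ∇J = (77, 22) → (1.5, 2) − 0.125·(77, 22) = (-8.125, -0.75)
Step 2: at (-8.125, -0.75), ∇J = (-310.75, -132) → (-8.125, -0.75) − 0.125·(-310.75, -132) = (30.71875, 15.75)
Step 3: at (30.71875, 15.75), ∇J = (1297.3125, 640.75) → (30.71875, 15.75) − 0.125·(1297.3125, 640.75) = (-131.4453125, -64.34375)

(-131.4453125, -64.34375)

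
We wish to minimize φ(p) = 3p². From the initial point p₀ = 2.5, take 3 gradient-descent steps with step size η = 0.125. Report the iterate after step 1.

0.625

φ′(p) = 6p
Step 1: φ′(2.5) = 15; p₁ = 2.5 − 0.125·15 = 0.625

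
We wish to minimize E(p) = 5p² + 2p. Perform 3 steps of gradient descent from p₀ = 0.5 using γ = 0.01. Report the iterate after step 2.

E′(p) = 10p + 2
p₁ = 0.5 − 0.01·7 = 0.43
p₂ = 0.43 − 0.01·6.3 = 0.367

0.367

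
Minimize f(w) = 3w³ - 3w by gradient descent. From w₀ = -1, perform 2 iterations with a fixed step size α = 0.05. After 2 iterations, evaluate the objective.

-15.188533747875

f′(w) = 9w² - 3
w₁ = -1 − 0.05·6 = -1.3
w₂ = -1.3 − 0.05·12.21 = -1.9105
f(-1.9105) = -15.188533747875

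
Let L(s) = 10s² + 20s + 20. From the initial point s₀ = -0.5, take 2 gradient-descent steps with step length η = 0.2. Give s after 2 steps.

3.5

L′(s) = 20s + 20
Step 1: L′(-0.5) = 10; s₁ = -0.5 − 0.2·10 = -2.5
Step 2: L′(-2.5) = -30; s₂ = -2.5 − 0.2·(-30) = 3.5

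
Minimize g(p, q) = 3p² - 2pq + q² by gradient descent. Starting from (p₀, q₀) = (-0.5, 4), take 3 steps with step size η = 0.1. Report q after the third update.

2.252

∇g = (6p - 2q, -2p + 2q)
Step 1: at (-0.5, 4), ∇g = (-11, 9) → (-0.5, 4) − 0.1·(-11, 9) = (0.6, 3.1)
Step 2: at (0.6, 3.1), ∇g = (-2.6, 5) → (0.6, 3.1) − 0.1·(-2.6, 5) = (0.86, 2.6)
Step 3: at (0.86, 2.6), ∇g = (-0.04, 3.48) → (0.86, 2.6) − 0.1·(-0.04, 3.48) = (0.864, 2.252)
q = 2.252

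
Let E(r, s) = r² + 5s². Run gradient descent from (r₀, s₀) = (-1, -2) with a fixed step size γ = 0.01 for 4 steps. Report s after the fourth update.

-1.3122

∇E = (2r, 10s)
(r₁, s₁) = (-1, -2) − 0.01·(-2, -20) = (-0.98, -1.8)
(r₂, s₂) = (-0.98, -1.8) − 0.01·(-1.96, -18) = (-0.9604, -1.62)
(r₃, s₃) = (-0.9604, -1.62) − 0.01·(-1.9208, -16.2) = (-0.941192, -1.458)
(r₄, s₄) = (-0.941192, -1.458) − 0.01·(-1.882384, -14.58) = (-0.92236816, -1.3122)
s = -1.3122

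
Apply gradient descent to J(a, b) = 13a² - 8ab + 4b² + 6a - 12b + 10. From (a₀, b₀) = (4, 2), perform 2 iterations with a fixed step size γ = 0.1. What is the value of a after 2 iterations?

∇J = (26a - 8b + 6, -8a + 8b - 12)
(a₁, b₁) = (4, 2) − 0.1·(94, -28) = (-5.4, 4.8)
(a₂, b₂) = (-5.4, 4.8) − 0.1·(-172.8, 69.6) = (11.88, -2.16)
a = 11.88

11.88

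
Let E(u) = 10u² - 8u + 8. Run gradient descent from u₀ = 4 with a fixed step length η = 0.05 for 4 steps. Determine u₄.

E′(u) = 20u - 8
Step 1: E′(4) = 72; u₁ = 4 − 0.05·72 = 0.4
Step 2: E′(0.4) = 0; u₂ = 0.4 − 0.05·0 = 0.4
Step 3: E′(0.4) = 0; u₃ = 0.4 − 0.05·0 = 0.4
Step 4: E′(0.4) = 0; u₄ = 0.4 − 0.05·0 = 0.4

0.4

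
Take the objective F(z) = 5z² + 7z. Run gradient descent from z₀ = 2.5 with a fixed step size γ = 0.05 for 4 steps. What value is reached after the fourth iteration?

-0.5

F′(z) = 10z + 7
z₁ = 2.5 − 0.05·32 = 0.9
z₂ = 0.9 − 0.05·16 = 0.1
z₃ = 0.1 − 0.05·8 = -0.3
z₄ = -0.3 − 0.05·4 = -0.5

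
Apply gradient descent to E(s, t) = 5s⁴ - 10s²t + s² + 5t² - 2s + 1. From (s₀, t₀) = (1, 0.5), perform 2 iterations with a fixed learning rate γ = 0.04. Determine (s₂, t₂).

(0.7952, 0.564)

∇E = (20s³ - 20st + 2s - 2, -10s² + 10t)
(s₁, t₁) = (1, 0.5) − 0.04·(10, -5) = (0.6, 0.7)
(s₂, t₂) = (0.6, 0.7) − 0.04·(-4.88, 3.4) = (0.7952, 0.564)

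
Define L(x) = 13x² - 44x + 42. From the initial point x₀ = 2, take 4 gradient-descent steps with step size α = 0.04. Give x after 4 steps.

1.69230848

L′(x) = 26x - 44
Step 1: L′(2) = 8; x₁ = 2 − 0.04·8 = 1.68
Step 2: L′(1.68) = -0.32; x₂ = 1.68 − 0.04·(-0.32) = 1.6928
Step 3: L′(1.6928) = 0.0128; x₃ = 1.6928 − 0.04·0.0128 = 1.692288
Step 4: L′(1.692288) = -0.000512; x₄ = 1.692288 − 0.04·(-0.000512) = 1.69230848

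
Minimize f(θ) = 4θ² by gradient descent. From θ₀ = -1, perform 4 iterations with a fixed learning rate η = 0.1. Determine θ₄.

-0.0016

f′(θ) = 8θ
Step 1: f′(-1) = -8; θ₁ = -1 − 0.1·(-8) = -0.2
Step 2: f′(-0.2) = -1.6; θ₂ = -0.2 − 0.1·(-1.6) = -0.04
Step 3: f′(-0.04) = -0.32; θ₃ = -0.04 − 0.1·(-0.32) = -0.008
Step 4: f′(-0.008) = -0.064; θ₄ = -0.008 − 0.1·(-0.064) = -0.0016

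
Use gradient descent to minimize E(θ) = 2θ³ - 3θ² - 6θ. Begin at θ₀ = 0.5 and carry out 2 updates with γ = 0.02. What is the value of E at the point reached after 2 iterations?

E′(θ) = 6θ² - 6θ - 6
Step 1: E′(0.5) = -7.5; θ₁ = 0.5 − 0.02·(-7.5) = 0.65
Step 2: E′(0.65) = -7.365; θ₂ = 0.65 − 0.02·(-7.365) = 0.7973
E(0.7973) = -5.677194917366

-5.677194917366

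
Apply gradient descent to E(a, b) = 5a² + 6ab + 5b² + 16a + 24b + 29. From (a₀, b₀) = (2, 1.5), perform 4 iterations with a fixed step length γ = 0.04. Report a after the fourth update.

∇E = (10a + 6b + 16, 6a + 10b + 24)
Step 1: at (2, 1.5), ∇E = (45, 51) → (2, 1.5) − 0.04·(45, 51) = (0.2, -0.54)
Step 2: at (0.2, -0.54), ∇E = (14.76, 19.8) → (0.2, -0.54) − 0.04·(14.76, 19.8) = (-0.3904, -1.332)
Step 3: at (-0.3904, -1.332), ∇E = (4.104, 8.3376) → (-0.3904, -1.332) − 0.04·(4.104, 8.3376) = (-0.55456, -1.665504)
Step 4: at (-0.55456, -1.665504), ∇E = (0.461376, 4.0176) → (-0.55456, -1.665504) − 0.04·(0.461376, 4.0176) = (-0.57301504, -1.826208)
a = -0.57301504

-0.57301504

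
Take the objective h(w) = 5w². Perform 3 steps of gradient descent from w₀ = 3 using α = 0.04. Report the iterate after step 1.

1.8

h′(w) = 10w
Step 1: h′(3) = 30; w₁ = 3 − 0.04·30 = 1.8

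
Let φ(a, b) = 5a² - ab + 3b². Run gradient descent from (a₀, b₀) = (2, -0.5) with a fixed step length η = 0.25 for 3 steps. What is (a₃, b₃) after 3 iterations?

(-7.6015625, 1.796875)

∇φ = (10a - b, -a + 6b)
Step 1: at (2, -0.5), ∇φ = (20.5, -5) → (2, -0.5) − 0.25·(20.5, -5) = (-3.125, 0.75)
Step 2: at (-3.125, 0.75), ∇φ = (-32, 7.625) → (-3.125, 0.75) − 0.25·(-32, 7.625) = (4.875, -1.15625)
Step 3: at (4.875, -1.15625), ∇φ = (49.90625, -11.8125) → (4.875, -1.15625) − 0.25·(49.90625, -11.8125) = (-7.6015625, 1.796875)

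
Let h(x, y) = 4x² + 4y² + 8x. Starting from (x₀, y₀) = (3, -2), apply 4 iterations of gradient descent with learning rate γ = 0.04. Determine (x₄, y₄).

∇h = (8x + 8, 8y)
(x₁, y₁) = (3, -2) − 0.04·(32, -16) = (1.72, -1.36)
(x₂, y₂) = (1.72, -1.36) − 0.04·(21.76, -10.88) = (0.8496, -0.9248)
(x₃, y₃) = (0.8496, -0.9248) − 0.04·(14.7968, -7.3984) = (0.257728, -0.628864)
(x₄, y₄) = (0.257728, -0.628864) − 0.04·(10.061824, -5.030912) = (-0.14474496, -0.42762752)

(-0.14474496, -0.42762752)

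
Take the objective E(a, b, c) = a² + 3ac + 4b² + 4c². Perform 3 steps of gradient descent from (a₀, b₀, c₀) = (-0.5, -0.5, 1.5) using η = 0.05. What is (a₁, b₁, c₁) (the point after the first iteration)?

∇E = (2a + 3c, 8b, 3a + 8c)
(a₁, b₁, c₁) = (-0.5, -0.5, 1.5) − 0.05·(3.5, -4, 10.5) = (-0.675, -0.3, 0.975)

(-0.675, -0.3, 0.975)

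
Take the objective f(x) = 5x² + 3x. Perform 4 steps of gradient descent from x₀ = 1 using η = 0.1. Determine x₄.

f′(x) = 10x + 3
x₁ = 1 − 0.1·13 = -0.3
x₂ = -0.3 − 0.1·0 = -0.3
x₃ = -0.3 − 0.1·0 = -0.3
x₄ = -0.3 − 0.1·0 = -0.3

-0.3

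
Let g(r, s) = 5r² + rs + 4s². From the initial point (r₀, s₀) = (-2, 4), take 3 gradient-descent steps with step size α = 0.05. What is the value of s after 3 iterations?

0.97225

∇g = (10r + s, r + 8s)
Step 1: at (-2, 4), ∇g = (-16, 30) → (-2, 4) − 0.05·(-16, 30) = (-1.2, 2.5)
Step 2: at (-1.2, 2.5), ∇g = (-9.5, 18.8) → (-1.2, 2.5) − 0.05·(-9.5, 18.8) = (-0.725, 1.56)
Step 3: at (-0.725, 1.56), ∇g = (-5.69, 11.755) → (-0.725, 1.56) − 0.05·(-5.69, 11.755) = (-0.4405, 0.97225)
s = 0.97225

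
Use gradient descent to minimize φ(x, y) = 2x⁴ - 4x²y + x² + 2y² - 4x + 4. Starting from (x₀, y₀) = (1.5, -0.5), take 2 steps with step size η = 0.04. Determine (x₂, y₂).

∇φ = (8x³ - 8xy + 2x - 4, -4x² + 4y)
(x₁, y₁) = (1.5, -0.5) − 0.04·(32, -11) = (0.22, -0.06)
(x₂, y₂) = (0.22, -0.06) − 0.04·(-3.369216, -0.4336) = (0.35476864, -0.042656)

(0.35476864, -0.042656)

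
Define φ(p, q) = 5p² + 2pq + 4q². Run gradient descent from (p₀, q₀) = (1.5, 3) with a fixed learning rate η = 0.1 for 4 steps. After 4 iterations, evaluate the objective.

∇φ = (10p + 2q, 2p + 8q)
Step 1: at (1.5, 3), ∇φ = (21, 27) → (1.5, 3) − 0.1·(21, 27) = (-0.6, 0.3)
Step 2: at (-0.6, 0.3), ∇φ = (-5.4, 1.2) → (-0.6, 0.3) − 0.1·(-5.4, 1.2) = (-0.06, 0.18)
Step 3: at (-0.06, 0.18), ∇φ = (-0.24, 1.32) → (-0.06, 0.18) − 0.1·(-0.24, 1.32) = (-0.036, 0.048)
Step 4: at (-0.036, 0.048), ∇φ = (-0.264, 0.312) → (-0.036, 0.048) − 0.1·(-0.264, 0.312) = (-0.0096, 0.0168)
φ(-0.0096, 0.0168) = 0.0012672

0.0012672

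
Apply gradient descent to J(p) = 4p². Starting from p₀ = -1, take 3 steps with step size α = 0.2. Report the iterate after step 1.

0.6

J′(p) = 8p
p₁ = -1 − 0.2·(-8) = 0.6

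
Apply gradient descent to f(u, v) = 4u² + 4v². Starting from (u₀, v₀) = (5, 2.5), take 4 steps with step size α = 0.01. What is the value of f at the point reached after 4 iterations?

∇f = (8u, 8v)
Step 1: at (5, 2.5), ∇f = (40, 20) → (5, 2.5) − 0.01·(40, 20) = (4.6, 2.3)
Step 2: at (4.6, 2.3), ∇f = (36.8, 18.4) → (4.6, 2.3) − 0.01·(36.8, 18.4) = (4.232, 2.116)
Step 3: at (4.232, 2.116), ∇f = (33.856, 16.928) → (4.232, 2.116) − 0.01·(33.856, 16.928) = (3.89344, 1.94672)
Step 4: at (3.89344, 1.94672), ∇f = (31.14752, 15.57376) → (3.89344, 1.94672) − 0.01·(31.14752, 15.57376) = (3.5819648, 1.7909824)
f(3.5819648, 1.7909824) = 64.1523591421952

64.1523591421952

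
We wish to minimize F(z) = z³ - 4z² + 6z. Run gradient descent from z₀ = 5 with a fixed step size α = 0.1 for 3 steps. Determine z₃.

F′(z) = 3z² - 8z + 6
Step 1: F′(5) = 41; z₁ = 5 − 0.1·41 = 0.9
Step 2: F′(0.9) = 1.23; z₂ = 0.9 − 0.1·1.23 = 0.777
Step 3: F′(0.777) = 1.595187; z₃ = 0.777 − 0.1·1.595187 = 0.6174813

0.6174813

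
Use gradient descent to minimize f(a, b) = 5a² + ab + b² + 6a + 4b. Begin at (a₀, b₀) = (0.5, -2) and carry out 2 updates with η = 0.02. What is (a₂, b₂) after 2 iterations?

∇f = (10a + b + 6, a + 2b + 4)
(a₁, b₁) = (0.5, -2) − 0.02·(9, 0.5) = (0.32, -2.01)
(a₂, b₂) = (0.32, -2.01) − 0.02·(7.19, 0.3) = (0.1762, -2.016)

(0.1762, -2.016)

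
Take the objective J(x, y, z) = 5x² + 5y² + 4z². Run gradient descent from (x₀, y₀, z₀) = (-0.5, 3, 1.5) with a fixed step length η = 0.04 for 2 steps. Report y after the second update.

∇J = (10x, 10y, 8z)
Step 1: at (-0.5, 3, 1.5), ∇J = (-5, 30, 12) → (-0.5, 3, 1.5) − 0.04·(-5, 30, 12) = (-0.3, 1.8, 1.02)
Step 2: at (-0.3, 1.8, 1.02), ∇J = (-3, 18, 8.16) → (-0.3, 1.8, 1.02) − 0.04·(-3, 18, 8.16) = (-0.18, 1.08, 0.6936)
y = 1.08

1.08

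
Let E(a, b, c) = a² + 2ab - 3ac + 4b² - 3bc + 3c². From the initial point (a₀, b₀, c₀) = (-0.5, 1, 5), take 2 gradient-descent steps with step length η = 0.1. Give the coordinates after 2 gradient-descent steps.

∇E = (2a + 2b - 3c, 2a + 8b - 3c, -3a - 3b + 6c)
(a₁, b₁, c₁) = (-0.5, 1, 5) − 0.1·(-14, -8, 28.5) = (0.9, 1.8, 2.15)
(a₂, b₂, c₂) = (0.9, 1.8, 2.15) − 0.1·(-1.05, 9.75, 4.8) = (1.005, 0.825, 1.67)

(1.005, 0.825, 1.67)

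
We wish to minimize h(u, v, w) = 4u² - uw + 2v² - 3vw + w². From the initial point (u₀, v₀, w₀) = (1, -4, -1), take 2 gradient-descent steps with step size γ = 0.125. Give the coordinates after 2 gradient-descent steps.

(-0.265625, -1.984375, -2.5)

∇h = (8u - w, 4v - 3w, -u - 3v + 2w)
(u₁, v₁, w₁) = (1, -4, -1) − 0.125·(9, -13, 9) = (-0.125, -2.375, -2.125)
(u₂, v₂, w₂) = (-0.125, -2.375, -2.125) − 0.125·(1.125, -3.125, 3) = (-0.265625, -1.984375, -2.5)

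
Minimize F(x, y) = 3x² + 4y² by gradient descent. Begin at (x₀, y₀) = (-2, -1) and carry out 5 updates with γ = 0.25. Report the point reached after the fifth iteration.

(0.0625, 1)

∇F = (6x, 8y)
Step 1: at (-2, -1), ∇F = (-12, -8) → (-2, -1) − 0.25·(-12, -8) = (1, 1)
Step 2: at (1, 1), ∇F = (6, 8) → (1, 1) − 0.25·(6, 8) = (-0.5, -1)
Step 3: at (-0.5, -1), ∇F = (-3, -8) → (-0.5, -1) − 0.25·(-3, -8) = (0.25, 1)
Step 4: at (0.25, 1), ∇F = (1.5, 8) → (0.25, 1) − 0.25·(1.5, 8) = (-0.125, -1)
Step 5: at (-0.125, -1), ∇F = (-0.75, -8) → (-0.125, -1) − 0.25·(-0.75, -8) = (0.0625, 1)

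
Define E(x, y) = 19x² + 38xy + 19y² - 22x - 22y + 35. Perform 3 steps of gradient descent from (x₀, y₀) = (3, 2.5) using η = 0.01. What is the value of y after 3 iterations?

∇E = (38x + 38y - 22, 38x + 38y - 22)
Step 1: at (3, 2.5), ∇E = (187, 187) → (3, 2.5) − 0.01·(187, 187) = (1.13, 0.63)
Step 2: at (1.13, 0.63), ∇E = (44.88, 44.88) → (1.13, 0.63) − 0.01·(44.88, 44.88) = (0.6812, 0.1812)
Step 3: at (0.6812, 0.1812), ∇E = (10.7712, 10.7712) → (0.6812, 0.1812) − 0.01·(10.7712, 10.7712) = (0.573488, 0.073488)
y = 0.073488

0.073488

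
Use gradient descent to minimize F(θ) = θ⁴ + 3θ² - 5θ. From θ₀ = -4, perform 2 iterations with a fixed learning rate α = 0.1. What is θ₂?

F′(θ) = 4θ³ + 6θ - 5
Step 1: F′(-4) = -285; θ₁ = -4 − 0.1·(-285) = 24.5
Step 2: F′(24.5) = 58966.5; θ₂ = 24.5 − 0.1·58966.5 = -5872.15

-5872.15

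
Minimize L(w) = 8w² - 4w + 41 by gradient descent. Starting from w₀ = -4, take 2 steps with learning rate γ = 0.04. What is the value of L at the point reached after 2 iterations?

L′(w) = 16w - 4
Step 1: L′(-4) = -68; w₁ = -4 − 0.04·(-68) = -1.28
Step 2: L′(-1.28) = -24.48; w₂ = -1.28 − 0.04·(-24.48) = -0.3008
L(-0.3008) = 42.92704512

42.92704512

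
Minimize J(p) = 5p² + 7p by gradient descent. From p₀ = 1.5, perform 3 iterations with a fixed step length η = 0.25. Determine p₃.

-8.125

J′(p) = 10p + 7
p₁ = 1.5 − 0.25·22 = -4
p₂ = -4 − 0.25·(-33) = 4.25
p₃ = 4.25 − 0.25·49.5 = -8.125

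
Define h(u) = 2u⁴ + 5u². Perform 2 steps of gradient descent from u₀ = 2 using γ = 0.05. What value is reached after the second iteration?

h′(u) = 8u³ + 10u
u₁ = 2 − 0.05·84 = -2.2
u₂ = -2.2 − 0.05·(-107.184) = 3.1592

3.1592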